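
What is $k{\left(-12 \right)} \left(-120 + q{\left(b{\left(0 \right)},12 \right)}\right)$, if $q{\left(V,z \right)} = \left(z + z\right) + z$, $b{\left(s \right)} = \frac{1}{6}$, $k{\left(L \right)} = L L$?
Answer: $-12096$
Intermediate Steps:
$k{\left(L \right)} = L^{2}$
$b{\left(s \right)} = \frac{1}{6}$
$q{\left(V,z \right)} = 3 z$ ($q{\left(V,z \right)} = 2 z + z = 3 z$)
$k{\left(-12 \right)} \left(-120 + q{\left(b{\left(0 \right)},12 \right)}\right) = \left(-12\right)^{2} \left(-120 + 3 \cdot 12\right) = 144 \left(-120 + 36\right) = 144 \left(-84\right) = -12096$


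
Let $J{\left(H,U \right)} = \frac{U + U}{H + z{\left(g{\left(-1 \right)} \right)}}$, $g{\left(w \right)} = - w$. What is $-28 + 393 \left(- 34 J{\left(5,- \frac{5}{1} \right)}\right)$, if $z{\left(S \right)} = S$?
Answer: $22242$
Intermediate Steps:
$J{\left(H,U \right)} = \frac{2 U}{1 + H}$ ($J{\left(H,U \right)} = \frac{U + U}{H - -1} = \frac{2 U}{H + 1} = \frac{2 U}{1 + H}$)
$-28 + 393 \left(- 34 J{\left(5,- \frac{5}{1} \right)}\right) = -28 + 393 \left(- 34 \frac{2 \left(- \frac{5}{1}\right)}{1 + 5}\right) = -28 + 393 \left(- 34 \frac{2 \left(\left(-5\right) 1\right)}{6}\right) = -28 + 393 \left(- 34 \cdot 2 \left(-5\right) \frac{1}{6}\right) = -28 + 393 \left(\left(-34\right) \left(- \frac{5}{3}\right)\right) = -28 + 393 \cdot \frac{170}{3} = -28 + 22270 = 22242$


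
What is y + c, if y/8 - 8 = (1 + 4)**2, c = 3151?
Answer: 3415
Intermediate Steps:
y = 264 (y = 64 + 8*(1 + 4)**2 = 64 + 8*5**2 = 64 + 8*25 = 64 + 200 = 264)
y + c = 264 + 3151 = 3415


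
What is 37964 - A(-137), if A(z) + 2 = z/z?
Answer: 37965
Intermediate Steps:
A(z) = -1 (A(z) = -2 + z/z = -2 + 1 = -1)
37964 - A(-137) = 37964 - 1*(-1) = 37964 + 1 = 37965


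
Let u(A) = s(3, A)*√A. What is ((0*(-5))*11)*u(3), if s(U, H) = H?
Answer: 0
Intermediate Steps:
u(A) = A^(3/2) (u(A) = A*√A = A^(3/2))
((0*(-5))*11)*u(3) = ((0*(-5))*11)*3^(3/2) = (0*11)*(3*√3) = 0*(3*√3) = 0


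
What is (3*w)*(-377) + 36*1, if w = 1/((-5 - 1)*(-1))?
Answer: -305/2 ≈ -152.50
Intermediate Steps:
w = ⅙ (w = 1/(-6*(-1)) = 1/6 = ⅙ ≈ 0.16667)
(3*w)*(-377) + 36*1 = (3*(⅙))*(-377) + 36*1 = (½)*(-377) + 36 = -377/2 + 36 = -305/2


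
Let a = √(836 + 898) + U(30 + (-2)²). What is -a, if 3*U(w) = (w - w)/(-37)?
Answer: -17*√6 ≈ -41.641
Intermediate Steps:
U(w) = 0 (U(w) = ((w - w)/(-37))/3 = (0*(-1/37))/3 = (⅓)*0 = 0)
a = 17*√6 (a = √(836 + 898) + 0 = √1734 + 0 = 17*√6 + 0 = 17*√6 ≈ 41.641)
-a = -17*√6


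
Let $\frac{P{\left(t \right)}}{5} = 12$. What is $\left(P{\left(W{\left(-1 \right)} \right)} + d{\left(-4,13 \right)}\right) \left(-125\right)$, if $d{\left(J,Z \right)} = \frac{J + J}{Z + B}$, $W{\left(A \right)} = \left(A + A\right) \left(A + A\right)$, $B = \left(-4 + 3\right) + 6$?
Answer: $- \frac{67000}{9} \approx -7444.4$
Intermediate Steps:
$B = 5$ ($B = -1 + 6 = 5$)
$W{\left(A \right)} = 4 A^{2}$ ($W{\left(A \right)} = 2 A 2 A = 4 A^{2}$)
$d{\left(J,Z \right)} = \frac{2 J}{5 + Z}$ ($d{\left(J,Z \right)} = \frac{J + J}{Z + 5} = \frac{2 J}{5 + Z}$)
$P{\left(t \right)} = 60$ ($P{\left(t \right)} = 5 \cdot 12 = 60$)
$\left(P{\left(W{\left(-1 \right)} \right)} + d{\left(-4,13 \right)}\right) \left(-125\right) = \left(60 + 2 \left(-4\right) \frac{1}{5 + 13}\right) \left(-125\right) = \left(60 + 2 \left(-4\right) \frac{1}{18}\right) \left(-125\right) = \left(60 - \frac{4}{9}\right) \left(-125\right) = \frac{536}{9} \left(-125\right) = - \frac{67000}{9}$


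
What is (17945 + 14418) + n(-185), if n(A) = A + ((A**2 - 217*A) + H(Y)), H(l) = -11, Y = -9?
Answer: 106537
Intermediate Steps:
n(A) = -11 + A**2 - 216*A (n(A) = A + ((A**2 - 217*A) - 11) = A + (-11 + A**2 - 217*A) = -11 + A**2 - 216*A)
(17945 + 14418) + n(-185) = (17945 + 14418) + (-11 + (-185)**2 - 216*(-185)) = 32363 + (-11 + 34225 + 39960) = 32363 + 74174 = 106537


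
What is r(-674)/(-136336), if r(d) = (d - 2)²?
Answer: -28561/8521 ≈ -3.3518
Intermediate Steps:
r(d) = (-2 + d)²
r(-674)/(-136336) = (-2 - 674)²/(-136336) = (-676)²*(-1/136336) = 456976*(-1/136336) = -28561/8521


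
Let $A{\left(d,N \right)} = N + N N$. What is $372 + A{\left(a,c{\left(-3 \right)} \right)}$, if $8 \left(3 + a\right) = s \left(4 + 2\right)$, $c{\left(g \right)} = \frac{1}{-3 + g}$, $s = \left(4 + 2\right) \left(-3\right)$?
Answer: $\frac{13387}{36} \approx 371.86$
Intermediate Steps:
$s = -18$ ($s = 6 \left(-3\right) = -18$)
$a = - \frac{33}{2}$ ($a = -3 + \frac{\left(-18\right) \left(4 + 2\right)}{8} = -3 + \frac{\left(-18\right) 6}{8} = -3 + \frac{1}{8} \left(-108\right) = -3 - \frac{27}{2} = - \frac{33}{2} \approx -16.5$)
$A{\left(d,N \right)} = N + N^{2}$
$372 + A{\left(a,c{\left(-3 \right)} \right)} = 372 + \frac{1 + \frac{1}{-3 - 3}}{-3 - 3} = 372 + \frac{1 + \frac{1}{-6}}{-6} = 372 - \frac{1 - \frac{1}{6}}{6} = 372 - \frac{5}{36} = \frac{13387}{36}$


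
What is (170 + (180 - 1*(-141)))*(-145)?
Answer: -71195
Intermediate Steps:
(170 + (180 - 1*(-141)))*(-145) = (170 + (180 + 141))*(-145) = (170 + 321)*(-145) = 491*(-145) = -71195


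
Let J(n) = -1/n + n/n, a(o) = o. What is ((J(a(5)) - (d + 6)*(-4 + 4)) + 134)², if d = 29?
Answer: 454276/25 ≈ 18171.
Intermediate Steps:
J(n) = 1 - 1/n (J(n) = -1/n + 1 = 1 - 1/n)
((J(a(5)) - (d + 6)*(-4 + 4)) + 134)² = (((-1 + 5)/5 - (29 + 6)*(-4 + 4)) + 134)² = (((⅕)*4 - 35*0) + 134)² = ((⅘ - 1*0) + 134)² = ((⅘ + 0) + 134)² = (⅘ + 134)² = (674/5)² = 454276/25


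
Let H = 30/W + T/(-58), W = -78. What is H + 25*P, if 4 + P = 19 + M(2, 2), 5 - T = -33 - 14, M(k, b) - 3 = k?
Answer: 188017/377 ≈ 498.72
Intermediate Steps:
M(k, b) = 3 + k
T = 52 (T = 5 - (-33 - 14) = 5 - 1*(-47) = 5 + 47 = 52)
H = -483/377 (H = 30/(-78) + 52/(-58) = 30*(-1/78) + 52*(-1/58) = -5/13 - 26/29 = -483/377 ≈ -1.2812)
P = 20 (P = -4 + (19 + (3 + 2)) = -4 + (19 + 5) = -4 + 24 = 20)
H + 25*P = -483/377 + 25*20 = -483/377 + 500 = 188017/377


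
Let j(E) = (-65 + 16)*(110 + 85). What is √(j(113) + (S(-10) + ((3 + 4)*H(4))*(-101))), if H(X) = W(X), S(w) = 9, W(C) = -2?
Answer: 2*I*√2033 ≈ 90.178*I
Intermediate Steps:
j(E) = -9555 (j(E) = -49*195 = -9555)
H(X) = -2
√(j(113) + (S(-10) + ((3 + 4)*H(4))*(-101))) = √(-9555 + (9 + ((3 + 4)*(-2))*(-101))) = √(-9555 + (9 + (7*(-2))*(-101))) = √(-9555 + (9 - 14*(-101))) = √(-9555 + (9 + 1414)) = √(-9555 + 1423) = √(-8132) = 2*I*√2033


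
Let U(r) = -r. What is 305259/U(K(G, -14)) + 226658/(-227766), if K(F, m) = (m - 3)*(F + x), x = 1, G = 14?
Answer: 681076702/569415 ≈ 1196.1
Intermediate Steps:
K(F, m) = (1 + F)*(-3 + m) (K(F, m) = (m - 3)*(F + 1) = (-3 + m)*(1 + F) = (1 + F)*(-3 + m))
305259/U(K(G, -14)) + 226658/(-227766) = 305259/((-(-3 - 14 - 3*14 + 14*(-14)))) + 226658/(-227766) = 305259/((-(-3 - 14 - 42 - 196))) + 226658*(-1/227766) = 305259/((-1*(-255))) - 113329/113883 = 305259/255 - 113329/113883 = 305259*(1/255) - 113329/113883 = 101753/85 - 113329/113883 = 681076702/569415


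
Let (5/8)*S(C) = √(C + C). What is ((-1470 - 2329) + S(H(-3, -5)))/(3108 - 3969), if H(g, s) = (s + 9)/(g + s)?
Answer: 3799/861 - 8*I/4305 ≈ 4.4123 - 0.0018583*I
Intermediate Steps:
H(g, s) = (9 + s)/(g + s)
S(C) = 8*√2*√C/5 (S(C) = 8*√(C + C)/5 = 8*√(2*C)/5 = 8*(√2*√C)/5 = 8*√2*√C/5)
((-1470 - 2329) + S(H(-3, -5)))/(3108 - 3969) = ((-1470 - 2329) + 8*√2*√((9 - 5)/(-3 - 5))/5)/(3108 - 3969) = (-3799 + 8*√2*√(4/(-8))/5)/(-861) = (-3799 + 8*√2*√(-⅛*4)/5)*(-1/861) = (-3799 + 8*√2*√(-½)/5)*(-1/861) = (-3799 + 8*√2*(I*√2/2)/5)*(-1/861) = (-3799 + 8*I/5)*(-1/861) = 3799/861 - 8*I/4305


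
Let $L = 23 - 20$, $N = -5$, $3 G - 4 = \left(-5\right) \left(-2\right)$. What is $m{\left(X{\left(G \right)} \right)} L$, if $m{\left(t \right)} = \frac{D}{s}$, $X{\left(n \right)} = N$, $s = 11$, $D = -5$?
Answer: $- \frac{15}{11} \approx -1.3636$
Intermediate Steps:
$G = \frac{14}{3}$ ($G = \frac{4}{3} + \frac{\left(-5\right) \left(-2\right)}{3} = \frac{4}{3} + \frac{1}{3} \cdot 10 = \frac{4}{3} + \frac{10}{3} = \frac{14}{3} \approx 4.6667$)
$X{\left(n \right)} = -5$
$L = 3$ ($L = 23 - 20 = 3$)
$m{\left(t \right)} = - \frac{5}{11}$
$m{\left(X{\left(G \right)} \right)} L = \left(- \frac{5}{11}\right) 3 = - \frac{15}{11}$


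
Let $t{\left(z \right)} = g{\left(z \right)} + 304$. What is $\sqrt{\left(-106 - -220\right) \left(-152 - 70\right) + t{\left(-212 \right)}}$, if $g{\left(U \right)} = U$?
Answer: $8 i \sqrt{394} \approx 158.8 i$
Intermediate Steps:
$t{\left(z \right)} = 304 + z$ ($t{\left(z \right)} = z + 304 = 304 + z$)
$\sqrt{\left(-106 - -220\right) \left(-152 - 70\right) + t{\left(-212 \right)}} = \sqrt{\left(-106 - -220\right) \left(-152 - 70\right) + \left(304 - 212\right)} = \sqrt{\left(-106 + 220\right) \left(-152 - 70\right) + 92} = \sqrt{114 \left(-222\right) + 92} = \sqrt{-25308 + 92} = \sqrt{-25216} = 8 i \sqrt{394}$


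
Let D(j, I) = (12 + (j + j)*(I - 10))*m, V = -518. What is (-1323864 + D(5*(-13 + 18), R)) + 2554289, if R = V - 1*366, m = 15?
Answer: 560105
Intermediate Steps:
R = -884 (R = -518 - 1*366 = -518 - 366 = -884)
D(j, I) = 180 + 30*j*(-10 + I) (D(j, I) = (12 + (j + j)*(I - 10))*15 = (12 + (2*j)*(-10 + I))*15 = (12 + 2*j*(-10 + I))*15 = 180 + 30*j*(-10 + I))
(-1323864 + D(5*(-13 + 18), R)) + 2554289 = (-1323864 + (180 - 1500*(-13 + 18) + 30*(-884)*(5*(-13 + 18)))) + 2554289 = (-1323864 + (180 - 1500*5 + 30*(-884)*(5*5))) + 2554289 = (-1323864 + (180 - 300*25 + 30*(-884)*25)) + 2554289 = (-1323864 + (180 - 7500 - 663000)) + 2554289 = (-1323864 - 670320) + 2554289 = -1994184 + 2554289 = 560105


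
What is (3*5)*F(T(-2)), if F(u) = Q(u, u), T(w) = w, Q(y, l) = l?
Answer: -30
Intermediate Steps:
F(u) = u
(3*5)*F(T(-2)) = (3*5)*(-2) = 15*(-2) = -30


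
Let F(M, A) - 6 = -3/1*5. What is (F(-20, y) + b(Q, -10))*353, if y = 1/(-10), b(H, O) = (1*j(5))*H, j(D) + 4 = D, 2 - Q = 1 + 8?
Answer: -5648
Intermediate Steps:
Q = -7 (Q = 2 - (1 + 8) = 2 - 1*9 = 2 - 9 = -7)
j(D) = -4 + D
b(H, O) = H (b(H, O) = (1*(-4 + 5))*H = (1*1)*H = 1*H = H)
y = -⅒ ≈ -0.10000
F(M, A) = -9 (F(M, A) = 6 - 3/1*5 = 6 - 3*5 = 6 - 15 = -9)
(F(-20, y) + b(Q, -10))*353 = (-9 - 7)*353 = -16*353 = -5648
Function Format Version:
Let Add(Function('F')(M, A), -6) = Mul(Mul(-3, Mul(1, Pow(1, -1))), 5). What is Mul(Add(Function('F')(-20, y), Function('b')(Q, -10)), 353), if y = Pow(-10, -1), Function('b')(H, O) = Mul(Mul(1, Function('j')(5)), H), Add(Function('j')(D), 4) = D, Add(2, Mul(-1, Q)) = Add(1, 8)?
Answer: -5648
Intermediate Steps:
Q = -7 (Q = Add(2, Mul(-1, Add(1, 8))) = Add(2, Mul(-1, 9)) = Add(2, -9) = -7)
Function('j')(D) = Add(-4, D)
Function('b')(H, O) = H (Function('b')(H, O) = Mul(Mul(1, Add(-4, 5)), H) = Mul(Mul(1, 1), H) = Mul(1, H) = H)
y = Rational(-1, 10) ≈ -0.10000
Function('F')(M, A) = -9 (Function('F')(M, A) = Add(6, Mul(Mul(-3, Mul(1, Pow(1, -1))), 5)) = Add(6, Mul(Mul(-3, Mul(1, 1)), 5)) = Add(6, Mul(Mul(-3, 1), 5)) = Add(6, Mul(-3, 5)) = Add(6, -15) = -9)
Mul(Add(Function('F')(-20, y), Function('b')(Q, -10)), 353) = Mul(Add(-9, -7), 353) = Mul(-16, 353) = -5648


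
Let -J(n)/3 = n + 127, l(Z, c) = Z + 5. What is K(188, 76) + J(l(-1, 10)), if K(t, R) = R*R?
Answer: 5383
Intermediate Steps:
l(Z, c) = 5 + Z
J(n) = -381 - 3*n (J(n) = -3*(n + 127) = -3*(127 + n) = -381 - 3*n)
K(t, R) = R**2
K(188, 76) + J(l(-1, 10)) = 76**2 + (-381 - 3*(5 - 1)) = 5776 + (-381 - 3*4) = 5776 + (-381 - 12) = 5776 - 393 = 5383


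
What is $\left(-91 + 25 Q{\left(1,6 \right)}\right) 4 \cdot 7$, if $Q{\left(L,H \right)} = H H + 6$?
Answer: $26852$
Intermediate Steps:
$Q{\left(L,H \right)} = 6 + H^{2}$ ($Q{\left(L,H \right)} = H^{2} + 6 = 6 + H^{2}$)
$\left(-91 + 25 Q{\left(1,6 \right)}\right) 4 \cdot 7 = \left(-91 + 25 \left(6 + 6^{2}\right)\right) 4 \cdot 7 = \left(-91 + 25 \left(6 + 36\right)\right) 28 = \left(-91 + 25 \cdot 42\right) 28 = \left(-91 + 1050\right) 28 = 959 \cdot 28 = 26852$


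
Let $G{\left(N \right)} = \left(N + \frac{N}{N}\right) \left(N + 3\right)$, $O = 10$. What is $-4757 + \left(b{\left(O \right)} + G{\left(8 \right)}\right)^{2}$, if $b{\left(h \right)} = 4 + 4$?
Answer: $6692$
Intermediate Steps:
$b{\left(h \right)} = 8$
$G{\left(N \right)} = \left(1 + N\right) \left(3 + N\right)$ ($G{\left(N \right)} = \left(N + 1\right) \left(3 + N\right) = \left(1 + N\right) \left(3 + N\right)$)
$-4757 + \left(b{\left(O \right)} + G{\left(8 \right)}\right)^{2} = -4757 + \left(8 + \left(3 + 8^{2} + 4 \cdot 8\right)\right)^{2} = -4757 + \left(8 + \left(3 + 64 + 32\right)\right)^{2} = -4757 + \left(8 + 99\right)^{2} = -4757 + 107^{2} = -4757 + 11449 = 6692$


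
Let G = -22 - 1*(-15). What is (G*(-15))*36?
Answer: 3780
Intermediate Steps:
G = -7 (G = -22 + 15 = -7)
(G*(-15))*36 = -7*(-15)*36 = 105*36 = 3780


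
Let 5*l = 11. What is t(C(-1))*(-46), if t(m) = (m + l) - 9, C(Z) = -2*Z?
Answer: 1104/5 ≈ 220.80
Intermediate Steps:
l = 11/5 (l = (⅕)*11 = 11/5 ≈ 2.2000)
t(m) = -34/5 + m (t(m) = (m + 11/5) - 9 = (11/5 + m) - 9 = -34/5 + m)
t(C(-1))*(-46) = (-34/5 - 2*(-1))*(-46) = (-34/5 + 2)*(-46) = -24/5*(-46) = 1104/5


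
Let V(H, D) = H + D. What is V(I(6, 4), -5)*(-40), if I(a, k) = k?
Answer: 40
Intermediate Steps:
V(H, D) = D + H
V(I(6, 4), -5)*(-40) = (-5 + 4)*(-40) = -1*(-40) = 40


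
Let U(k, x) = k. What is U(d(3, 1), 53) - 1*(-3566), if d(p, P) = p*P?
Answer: 3569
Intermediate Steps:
d(p, P) = P*p
U(d(3, 1), 53) - 1*(-3566) = 1*3 - 1*(-3566) = 3 + 3566 = 3569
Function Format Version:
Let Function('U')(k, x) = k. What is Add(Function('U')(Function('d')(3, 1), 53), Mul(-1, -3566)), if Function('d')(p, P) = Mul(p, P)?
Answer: 3569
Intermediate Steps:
Function('d')(p, P) = Mul(P, p)
Add(Function('U')(Function('d')(3, 1), 53), Mul(-1, -3566)) = Add(Mul(1, 3), Mul(-1, -3566)) = Add(3, 3566) = 3569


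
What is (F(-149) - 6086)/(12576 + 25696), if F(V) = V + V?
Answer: -399/2392 ≈ -0.16681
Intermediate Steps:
F(V) = 2*V
(F(-149) - 6086)/(12576 + 25696) = (2*(-149) - 6086)/(12576 + 25696) = (-298 - 6086)/38272 = -6384*1/38272 = -399/2392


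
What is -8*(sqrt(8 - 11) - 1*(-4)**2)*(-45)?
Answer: -5760 + 360*I*sqrt(3) ≈ -5760.0 + 623.54*I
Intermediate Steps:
-8*(sqrt(8 - 11) - 1*(-4)**2)*(-45) = -8*(sqrt(-3) - 1*16)*(-45) = -8*(I*sqrt(3) - 16)*(-45) = -8*(-16 + I*sqrt(3))*(-45) = (128 - 8*I*sqrt(3))*(-45) = -5760 + 360*I*sqrt(3)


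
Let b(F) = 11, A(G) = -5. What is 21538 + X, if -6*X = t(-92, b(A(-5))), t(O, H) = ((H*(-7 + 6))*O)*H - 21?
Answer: 118117/6 ≈ 19686.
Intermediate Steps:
t(O, H) = -21 - O*H**2 (t(O, H) = ((H*(-1))*O)*H - 21 = ((-H)*O)*H - 21 = (-H*O)*H - 21 = -O*H**2 - 21 = -21 - O*H**2)
X = -11111/6 (X = -(-21 - 1*(-92)*11**2)/6 = -(-21 - 1*(-92)*121)/6 = -(-21 + 11132)/6 = -1/6*11111 = -11111/6 ≈ -1851.8)
21538 + X = 21538 - 11111/6 = 118117/6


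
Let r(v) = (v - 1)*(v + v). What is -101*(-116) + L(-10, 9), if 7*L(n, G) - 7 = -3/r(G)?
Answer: 3936911/336 ≈ 11717.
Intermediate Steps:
r(v) = 2*v*(-1 + v) (r(v) = (-1 + v)*(2*v) = 2*v*(-1 + v))
L(n, G) = 1 - 3/(14*G*(-1 + G)) (L(n, G) = 1 + (-3*1/(2*G*(-1 + G)))/7 = 1 + (-3/(2*G*(-1 + G)))/7 = 1 - 3/(14*G*(-1 + G)))
-101*(-116) + L(-10, 9) = -101*(-116) + (-3/14 + 9*(-1 + 9))/(9*(-1 + 9)) = 11716 + (⅑)*(-3/14 + 9*8)/8 = 11716 + (⅑)*(⅛)*(-3/14 + 72) = 11716 + (⅑)*(⅛)*(1005/14) = 11716 + 335/336 = 3936911/336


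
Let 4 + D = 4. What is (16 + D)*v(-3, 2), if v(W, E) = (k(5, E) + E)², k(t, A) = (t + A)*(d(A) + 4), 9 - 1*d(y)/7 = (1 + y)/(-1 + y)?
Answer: 1679616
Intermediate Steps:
d(y) = 63 - 7*(1 + y)/(-1 + y)
D = 0 (D = -4 + 4 = 0)
k(t, A) = (4 + 14*(-5 + 4*A)/(-1 + A))*(A + t) (k(t, A) = (t + A)*(14*(-5 + 4*A)/(-1 + A) + 4) = (A + t)*(4 + 14*(-5 + 4*A)/(-1 + A)) = (4 + 14*(-5 + 4*A)/(-1 + A))*(A + t))
v(W, E) = (E + 2*(-185 + 30*E² + 113*E)/(-1 + E))² (v(W, E) = (2*(-37*E - 37*5 + 30*E² + 30*E*5)/(-1 + E) + E)² = (2*(-37*E - 185 + 30*E² + 150*E)/(-1 + E) + E)² = (2*(-185 + 30*E² + 113*E)/(-1 + E) + E)² = (E + 2*(-185 + 30*E² + 113*E)/(-1 + E))²)
(16 + D)*v(-3, 2) = (16 + 0)*((-370 + 61*2² + 225*2)²/(-1 + 2)²) = 16*((-370 + 61*4 + 450)²/1²) = 16*(1*(-370 + 244 + 450)²) = 16*(1*324²) = 16*(1*104976) = 16*104976 = 1679616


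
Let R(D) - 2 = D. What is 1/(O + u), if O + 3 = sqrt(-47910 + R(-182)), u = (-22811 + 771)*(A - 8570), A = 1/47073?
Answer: 59791316834992899/11293551132127039449616213 - 2215867329*I*sqrt(48090)/79054857924889276147313491 ≈ 5.2943e-9 - 6.1467e-15*I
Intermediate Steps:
A = 1/47073 ≈ 2.1244e-5
R(D) = 2 + D
u = 8891280022360/47073 (u = (-22811 + 771)*(1/47073 - 8570) = -22040*(-403415609/47073) = 8891280022360/47073 ≈ 1.8888e+8)
O = -3 + I*sqrt(48090) (O = -3 + sqrt(-47910 + (2 - 182)) = -3 + sqrt(-47910 - 180) = -3 + sqrt(-48090) = -3 + I*sqrt(48090) ≈ -3.0 + 219.29*I)
1/(O + u) = 1/((-3 + I*sqrt(48090)) + 8891280022360/47073) = 1/(8891279881141/47073 + I*sqrt(48090))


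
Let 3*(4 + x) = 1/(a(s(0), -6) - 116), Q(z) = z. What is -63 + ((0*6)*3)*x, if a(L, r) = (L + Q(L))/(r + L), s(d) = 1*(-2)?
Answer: -63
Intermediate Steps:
s(d) = -2
a(L, r) = 2*L/(L + r) (a(L, r) = (L + L)/(r + L) = (2*L)/(L + r) = 2*L/(L + r))
x = -2774/693 (x = -4 + 1/(3*(2*(-2)/(-2 - 6) - 116)) = -4 + 1/(3*(2*(-2)/(-8) - 116)) = -4 + 1/(3*(2*(-2)*(-⅛) - 116)) = -4 + 1/(3*(½ - 116)) = -4 + 1/(3*(-231/2)) = -4 + (⅓)*(-2/231) = -4 - 2/693 = -2774/693 ≈ -4.0029)
-63 + ((0*6)*3)*x = -63 + ((0*6)*3)*(-2774/693) = -63 + (0*3)*(-2774/693) = -63 + 0*(-2774/693) = -63 + 0 = -63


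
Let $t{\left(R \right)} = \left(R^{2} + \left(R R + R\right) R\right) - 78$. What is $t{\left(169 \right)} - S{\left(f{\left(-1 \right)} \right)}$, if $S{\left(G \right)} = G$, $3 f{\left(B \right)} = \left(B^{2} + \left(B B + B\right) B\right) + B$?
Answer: $4883853$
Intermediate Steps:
$f{\left(B \right)} = \frac{B}{3} + \frac{B^{2}}{3} + \frac{B \left(B + B^{2}\right)}{3}$ ($f{\left(B \right)} = \frac{\left(B^{2} + \left(B B + B\right) B\right) + B}{3} = \frac{\left(B^{2} + \left(B^{2} + B\right) B\right) + B}{3} = \frac{\left(B^{2} + \left(B + B^{2}\right) B\right) + B}{3} = \frac{\left(B^{2} + B \left(B + B^{2}\right)\right) + B}{3} = \frac{B + B^{2} + B \left(B + B^{2}\right)}{3} = \frac{B}{3} + \frac{B^{2}}{3} + \frac{B \left(B + B^{2}\right)}{3}$)
$t{\left(R \right)} = -78 + R^{2} + R \left(R + R^{2}\right)$ ($t{\left(R \right)} = \left(R^{2} + \left(R^{2} + R\right) R\right) - 78 = \left(R^{2} + \left(R + R^{2}\right) R\right) - 78 = \left(R^{2} + R \left(R + R^{2}\right)\right) - 78 = -78 + R^{2} + R \left(R + R^{2}\right)$)
$t{\left(169 \right)} - S{\left(f{\left(-1 \right)} \right)} = \left(-78 + 169^{3} + 2 \cdot 169^{2}\right) - \frac{1}{3} \left(-1\right) \left(1 + \left(-1\right)^{2} + 2 \left(-1\right)\right) = \left(-78 + 4826809 + 2 \cdot 28561\right) - \frac{1}{3} \left(-1\right) \left(1 + 1 - 2\right) = \left(-78 + 4826809 + 57122\right) - \frac{1}{3} \left(-1\right) 0 = 4883853 - 0 = 4883853 + 0 = 4883853$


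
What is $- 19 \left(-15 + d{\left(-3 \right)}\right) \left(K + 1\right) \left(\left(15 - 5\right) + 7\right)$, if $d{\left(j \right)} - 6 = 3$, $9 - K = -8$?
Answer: $34884$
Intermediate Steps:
$K = 17$ ($K = 9 - -8 = 9 + 8 = 17$)
$d{\left(j \right)} = 9$ ($d{\left(j \right)} = 6 + 3 = 9$)
$- 19 \left(-15 + d{\left(-3 \right)}\right) \left(K + 1\right) \left(\left(15 - 5\right) + 7\right) = - 19 \left(-15 + 9\right) \left(17 + 1\right) \left(\left(15 - 5\right) + 7\right) = - 19 \left(\left(-6\right) 18\right) \left(10 + 7\right) = \left(-19\right) \left(-108\right) 17 = 2052 \cdot 17 = 34884$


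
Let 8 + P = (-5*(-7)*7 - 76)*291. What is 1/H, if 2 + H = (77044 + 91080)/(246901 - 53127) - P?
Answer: -96887/4764140389 ≈ -2.0337e-5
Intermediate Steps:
P = 49171 (P = -8 + (-5*(-7)*7 - 76)*291 = -8 + (35*7 - 76)*291 = -8 + (245 - 76)*291 = -8 + 169*291 = -8 + 49179 = 49171)
H = -4764140389/96887 (H = -2 + ((77044 + 91080)/(246901 - 53127) - 1*49171) = -2 + (168124/193774 - 49171) = -2 + (168124*(1/193774) - 49171) = -2 + (84062/96887 - 49171) = -2 - 4763946615/96887 = -4764140389/96887 ≈ -49172.)
1/H = 1/(-4764140389/96887) = -96887/4764140389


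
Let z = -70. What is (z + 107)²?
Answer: 1369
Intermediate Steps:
(z + 107)² = (-70 + 107)² = 37² = 1369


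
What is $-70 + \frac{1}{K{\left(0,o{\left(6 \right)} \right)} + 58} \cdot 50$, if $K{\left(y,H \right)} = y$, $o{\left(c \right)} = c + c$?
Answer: $- \frac{2005}{29} \approx -69.138$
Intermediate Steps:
$o{\left(c \right)} = 2 c$
$-70 + \frac{1}{K{\left(0,o{\left(6 \right)} \right)} + 58} \cdot 50 = -70 + \frac{1}{0 + 58} \cdot 50 = -70 + \frac{1}{58} \cdot 50 = -70 + \frac{25}{29} = - \frac{2005}{29}$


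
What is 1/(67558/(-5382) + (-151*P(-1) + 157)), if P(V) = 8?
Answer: -2691/2862020 ≈ -0.00094024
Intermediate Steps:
1/(67558/(-5382) + (-151*P(-1) + 157)) = 1/(67558/(-5382) + (-151*8 + 157)) = 1/(67558*(-1/5382) + (-1208 + 157)) = 1/(-33779/2691 - 1051) = 1/(-2862020/2691) = -2691/2862020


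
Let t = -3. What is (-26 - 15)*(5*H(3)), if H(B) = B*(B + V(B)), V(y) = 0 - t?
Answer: -3690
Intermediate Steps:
V(y) = 3 (V(y) = 0 - 1*(-3) = 0 + 3 = 3)
H(B) = B*(3 + B) (H(B) = B*(B + 3) = B*(3 + B))
(-26 - 15)*(5*H(3)) = (-26 - 15)*(5*(3*(3 + 3))) = -205*3*6 = -205*18 = -41*90 = -3690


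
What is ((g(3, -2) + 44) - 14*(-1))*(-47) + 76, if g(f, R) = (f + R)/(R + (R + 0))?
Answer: -10553/4 ≈ -2638.3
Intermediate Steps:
g(f, R) = (R + f)/(2*R) (g(f, R) = (R + f)/(R + R) = (R + f)/((2*R)) = (R + f)*(1/(2*R)) = (R + f)/(2*R))
((g(3, -2) + 44) - 14*(-1))*(-47) + 76 = (((½)*(-2 + 3)/(-2) + 44) - 14*(-1))*(-47) + 76 = (((½)*(-½)*1 + 44) + 14)*(-47) + 76 = ((-¼ + 44) + 14)*(-47) + 76 = (175/4 + 14)*(-47) + 76 = (231/4)*(-47) + 76 = -10857/4 + 76 = -10553/4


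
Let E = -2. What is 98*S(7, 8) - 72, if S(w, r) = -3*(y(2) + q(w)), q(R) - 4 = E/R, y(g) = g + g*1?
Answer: -2340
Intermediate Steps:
y(g) = 2*g (y(g) = g + g = 2*g)
q(R) = 4 - 2/R
S(w, r) = -24 + 6/w (S(w, r) = -3*(2*2 + (4 - 2/w)) = -3*(4 + (4 - 2/w)) = -3*(8 - 2/w) = -24 + 6/w)
98*S(7, 8) - 72 = 98*(-24 + 6/7) - 72 = 98*(-162/7) - 72 = -2268 - 72 = -2340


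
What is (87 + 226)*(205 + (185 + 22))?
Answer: 128956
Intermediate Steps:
(87 + 226)*(205 + (185 + 22)) = 313*(205 + 207) = 313*412 = 128956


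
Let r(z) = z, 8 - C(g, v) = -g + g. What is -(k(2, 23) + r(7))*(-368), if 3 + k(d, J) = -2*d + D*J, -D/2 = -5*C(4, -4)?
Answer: 677120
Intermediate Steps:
C(g, v) = 8 (C(g, v) = 8 - (-g + g) = 8 - 1*0 = 8 + 0 = 8)
D = 80 (D = -(-10)*8 = -2*(-40) = 80)
k(d, J) = -3 - 2*d + 80*J (k(d, J) = -3 + (-2*d + 80*J) = -3 - 2*d + 80*J)
-(k(2, 23) + r(7))*(-368) = -((-3 - 2*2 + 80*23) + 7)*(-368) = -((-3 - 4 + 1840) + 7)*(-368) = -(1833 + 7)*(-368) = -1840*(-368) = -1*(-677120) = 677120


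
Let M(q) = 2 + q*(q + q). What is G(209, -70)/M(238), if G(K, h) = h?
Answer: -7/11329 ≈ -0.00061788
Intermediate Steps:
M(q) = 2 + 2*q**2 (M(q) = 2 + q*(2*q) = 2 + 2*q**2)
G(209, -70)/M(238) = -70/(2 + 2*238**2) = -70/(2 + 2*56644) = -70/(2 + 113288) = -70/113290 = -70*1/113290 = -7/11329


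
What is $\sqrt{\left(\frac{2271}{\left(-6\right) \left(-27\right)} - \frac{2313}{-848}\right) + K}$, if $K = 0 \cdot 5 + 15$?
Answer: $\frac{\sqrt{115570581}}{1908} \approx 5.6344$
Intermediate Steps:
$K = 15$ ($K = 0 + 15 = 15$)
$\sqrt{\left(\frac{2271}{\left(-6\right) \left(-27\right)} - \frac{2313}{-848}\right) + K} = \sqrt{\left(\frac{2271}{\left(-6\right) \left(-27\right)} - \frac{2313}{-848}\right) + 15} = \sqrt{\left(\frac{2271}{162} - - \frac{2313}{848}\right) + 15} = \sqrt{\left(2271 \cdot \frac{1}{162} + \frac{2313}{848}\right) + 15} = \sqrt{\left(\frac{757}{54} + \frac{2313}{848}\right) + 15} = \sqrt{\frac{383419}{22896} + 15} = \sqrt{\frac{726859}{22896}} = \frac{\sqrt{115570581}}{1908}$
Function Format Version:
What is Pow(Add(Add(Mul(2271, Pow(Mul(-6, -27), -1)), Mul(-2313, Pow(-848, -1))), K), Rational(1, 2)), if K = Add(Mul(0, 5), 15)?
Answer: Mul(Rational(1, 1908), Pow(115570581, Rational(1, 2))) ≈ 5.6344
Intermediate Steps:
K = 15 (K = Add(0, 15) = 15)
Pow(Add(Add(Mul(2271, Pow(Mul(-6, -27), -1)), Mul(-2313, Pow(-848, -1))), K), Rational(1, 2)) = Pow(Add(Add(Mul(2271, Pow(Mul(-6, -27), -1)), Mul(-2313, Pow(-848, -1))), 15), Rational(1, 2)) = Pow(Add(Add(Mul(2271, Pow(162, -1)), Mul(-2313, Rational(-1, 848))), 15), Rational(1, 2)) = Pow(Add(Add(Mul(2271, Rational(1, 162)), Rational(2313, 848)), 15), Rational(1, 2)) = Pow(Add(Add(Rational(757, 54), Rational(2313, 848)), 15), Rational(1, 2)) = Pow(Add(Rational(383419, 22896), 15), Rational(1, 2)) = Pow(Rational(726859, 22896), Rational(1, 2)) = Mul(Rational(1, 1908), Pow(115570581, Rational(1, 2)))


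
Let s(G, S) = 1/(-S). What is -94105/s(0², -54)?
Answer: -5081670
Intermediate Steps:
s(G, S) = -1/S
-94105/s(0², -54) = -94105/((-1/(-54))) = -94105/((-1*(-1/54))) = -94105/1/54 = -94105*54 = -5081670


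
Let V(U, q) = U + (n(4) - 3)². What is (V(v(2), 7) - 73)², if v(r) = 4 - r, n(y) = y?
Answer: 4900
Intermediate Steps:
V(U, q) = 1 + U (V(U, q) = U + (4 - 3)² = U + 1² = U + 1 = 1 + U)
(V(v(2), 7) - 73)² = ((1 + (4 - 1*2)) - 73)² = ((1 + (4 - 2)) - 73)² = ((1 + 2) - 73)² = (3 - 73)² = (-70)² = 4900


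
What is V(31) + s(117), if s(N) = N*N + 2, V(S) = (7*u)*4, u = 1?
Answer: 13719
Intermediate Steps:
V(S) = 28 (V(S) = (7*1)*4 = 7*4 = 28)
s(N) = 2 + N**2 (s(N) = N**2 + 2 = 2 + N**2)
V(31) + s(117) = 28 + (2 + 117**2) = 28 + (2 + 13689) = 28 + 13691 = 13719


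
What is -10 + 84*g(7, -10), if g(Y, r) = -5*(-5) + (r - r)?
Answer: 2090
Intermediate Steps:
g(Y, r) = 25 (g(Y, r) = 25 + 0 = 25)
-10 + 84*g(7, -10) = -10 + 84*25 = -10 + 2100 = 2090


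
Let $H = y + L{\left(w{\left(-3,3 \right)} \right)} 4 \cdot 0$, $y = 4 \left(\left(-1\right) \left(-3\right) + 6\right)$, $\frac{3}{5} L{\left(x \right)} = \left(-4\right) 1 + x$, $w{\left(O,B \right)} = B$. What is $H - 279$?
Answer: $-243$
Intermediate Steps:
$L{\left(x \right)} = - \frac{20}{3} + \frac{5 x}{3}$ ($L{\left(x \right)} = \frac{5 \left(\left(-4\right) 1 + x\right)}{3} = \frac{5 \left(-4 + x\right)}{3} = - \frac{20}{3} + \frac{5 x}{3}$)
$y = 36$ ($y = 4 \left(3 + 6\right) = 4 \cdot 9 = 36$)
$H = 36$ ($H = 36 + \left(- \frac{20}{3} + \frac{5}{3} \cdot 3\right) 4 \cdot 0 = 36 + \left(- \frac{20}{3} + 5\right) 0 = 36 - 0 = 36 + 0 = 36$)
$H - 279 = 36 - 279 = -243$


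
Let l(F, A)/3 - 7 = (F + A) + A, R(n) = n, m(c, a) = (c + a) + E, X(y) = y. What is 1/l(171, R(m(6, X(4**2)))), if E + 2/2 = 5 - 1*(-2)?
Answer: 1/702 ≈ 0.0014245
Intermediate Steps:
E = 6 (E = -1 + (5 - 1*(-2)) = -1 + (5 + 2) = -1 + 7 = 6)
m(c, a) = 6 + a + c (m(c, a) = (c + a) + 6 = (a + c) + 6 = 6 + a + c)
l(F, A) = 21 + 3*F + 6*A (l(F, A) = 21 + 3*((F + A) + A) = 21 + 3*((A + F) + A) = 21 + 3*(F + 2*A) = 21 + (3*F + 6*A) = 21 + 3*F + 6*A)
1/l(171, R(m(6, X(4**2)))) = 1/(21 + 3*171 + 6*(6 + 4**2 + 6)) = 1/(21 + 513 + 6*(6 + 16 + 6)) = 1/(21 + 513 + 6*28) = 1/(21 + 513 + 168) = 1/702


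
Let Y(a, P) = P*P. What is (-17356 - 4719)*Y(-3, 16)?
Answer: -5651200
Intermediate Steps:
Y(a, P) = P²
(-17356 - 4719)*Y(-3, 16) = (-17356 - 4719)*16² = -22075*256 = -5651200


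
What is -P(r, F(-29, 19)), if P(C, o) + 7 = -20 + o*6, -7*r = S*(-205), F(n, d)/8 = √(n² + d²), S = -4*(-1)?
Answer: 27 - 48*√1202 ≈ -1637.2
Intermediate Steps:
S = 4
F(n, d) = 8*√(d² + n²) (F(n, d) = 8*√(n² + d²) = 8*√(d² + n²))
r = 820/7 (r = -4*(-205)/7 = -⅐*(-820) = 820/7 ≈ 117.14)
P(C, o) = -27 + 6*o (P(C, o) = -7 + (-20 + o*6) = -7 + (-20 + 6*o) = -27 + 6*o)
-P(r, F(-29, 19)) = -(-27 + 6*(8*√(19² + (-29)²))) = -(-27 + 6*(8*√(361 + 841))) = -(-27 + 6*(8*√1202)) = -(-27 + 48*√1202) = 27 - 48*√1202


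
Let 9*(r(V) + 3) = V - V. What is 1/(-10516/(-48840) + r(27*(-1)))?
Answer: -1110/3091 ≈ -0.35911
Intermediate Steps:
r(V) = -3 (r(V) = -3 + (V - V)/9 = -3 + (⅑)*0 = -3 + 0 = -3)
1/(-10516/(-48840) + r(27*(-1))) = 1/(-10516/(-48840) - 3) = 1/(-10516*(-1/48840) - 3) = 1/(239/1110 - 3) = 1/(-3091/1110) = -1110/3091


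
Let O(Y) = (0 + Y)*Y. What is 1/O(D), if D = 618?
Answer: 1/381924 ≈ 2.6183e-6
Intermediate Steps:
O(Y) = Y**2 (O(Y) = Y*Y = Y**2)
1/O(D) = 1/(618**2) = 1/381924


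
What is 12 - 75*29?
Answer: -2163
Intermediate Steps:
12 - 75*29 = 12 - 2175 = -2163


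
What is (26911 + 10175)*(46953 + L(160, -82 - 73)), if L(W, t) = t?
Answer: 1735550628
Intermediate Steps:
(26911 + 10175)*(46953 + L(160, -82 - 73)) = (26911 + 10175)*(46953 + (-82 - 73)) = 37086*(46953 - 155) = 37086*46798 = 1735550628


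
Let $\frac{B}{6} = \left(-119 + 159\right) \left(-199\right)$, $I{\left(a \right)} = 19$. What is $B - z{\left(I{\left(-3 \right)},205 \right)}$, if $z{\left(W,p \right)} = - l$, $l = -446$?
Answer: $-48206$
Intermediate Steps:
$z{\left(W,p \right)} = 446$ ($z{\left(W,p \right)} = \left(-1\right) \left(-446\right) = 446$)
$B = -47760$ ($B = 6 \left(-119 + 159\right) \left(-199\right) = 6 \cdot 40 \left(-199\right) = 6 \left(-7960\right) = -47760$)
$B - z{\left(I{\left(-3 \right)},205 \right)} = -47760 - 446 = -48206$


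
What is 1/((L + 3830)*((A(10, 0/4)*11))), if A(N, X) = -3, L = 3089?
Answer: -1/228327 ≈ -4.3797e-6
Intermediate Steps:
1/((L + 3830)*((A(10, 0/4)*11))) = 1/((3089 + 3830)*((-3*11))) = 1/(6919*(-33)) = (1/6919)*(-1/33) = -1/228327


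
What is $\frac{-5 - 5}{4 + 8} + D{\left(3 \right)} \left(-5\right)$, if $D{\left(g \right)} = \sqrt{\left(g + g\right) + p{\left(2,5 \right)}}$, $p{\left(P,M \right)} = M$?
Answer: $- \frac{5}{6} - 5 \sqrt{11} \approx -17.416$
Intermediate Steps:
$D{\left(g \right)} = \sqrt{5 + 2 g}$ ($D{\left(g \right)} = \sqrt{\left(g + g\right) + 5} = \sqrt{2 g + 5} = \sqrt{5 + 2 g}$)
$\frac{-5 - 5}{4 + 8} + D{\left(3 \right)} \left(-5\right) = \frac{-5 - 5}{4 + 8} + \sqrt{5 + 2 \cdot 3} \left(-5\right) = - \frac{10}{12} + \sqrt{5 + 6} \left(-5\right) = \left(-10\right) \frac{1}{12} + \sqrt{11} \left(-5\right) = - \frac{5}{6} - 5 \sqrt{11}$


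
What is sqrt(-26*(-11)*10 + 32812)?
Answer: 14*sqrt(182) ≈ 188.87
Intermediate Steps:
sqrt(-26*(-11)*10 + 32812) = sqrt(286*10 + 32812) = sqrt(2860 + 32812) = sqrt(35672) = 14*sqrt(182)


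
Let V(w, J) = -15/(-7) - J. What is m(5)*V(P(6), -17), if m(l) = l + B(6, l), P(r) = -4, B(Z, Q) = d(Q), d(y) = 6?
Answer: 1474/7 ≈ 210.57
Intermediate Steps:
B(Z, Q) = 6
V(w, J) = 15/7 - J (V(w, J) = -15*(-⅐) - J = 15/7 - J)
m(l) = 6 + l (m(l) = l + 6 = 6 + l)
m(5)*V(P(6), -17) = (6 + 5)*(15/7 - 1*(-17)) = 11*(15/7 + 17) = 11*(134/7) = 1474/7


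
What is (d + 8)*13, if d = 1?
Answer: 117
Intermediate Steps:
(d + 8)*13 = (1 + 8)*13 = 9*13 = 117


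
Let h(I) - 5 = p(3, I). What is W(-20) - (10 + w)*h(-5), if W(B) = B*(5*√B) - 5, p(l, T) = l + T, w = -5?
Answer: -20 - 200*I*√5 ≈ -20.0 - 447.21*I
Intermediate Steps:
p(l, T) = T + l
h(I) = 8 + I (h(I) = 5 + (I + 3) = 5 + (3 + I) = 8 + I)
W(B) = -5 + 5*B^(3/2) (W(B) = 5*B^(3/2) - 5 = -5 + 5*B^(3/2))
W(-20) - (10 + w)*h(-5) = (-5 + 5*(-20)^(3/2)) - (10 - 5)*(8 - 5) = (-5 + 5*(-40*I*√5)) - 5*3 = (-5 - 200*I*√5) - 1*15 = (-5 - 200*I*√5) - 15 = -20 - 200*I*√5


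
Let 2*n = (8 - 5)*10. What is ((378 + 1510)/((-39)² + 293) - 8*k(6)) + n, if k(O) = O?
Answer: -28987/907 ≈ -31.959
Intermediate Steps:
n = 15 (n = ((8 - 5)*10)/2 = (3*10)/2 = (½)*30 = 15)
((378 + 1510)/((-39)² + 293) - 8*k(6)) + n = ((378 + 1510)/((-39)² + 293) - 8*6) + 15 = (1888/(1521 + 293) - 48) + 15 = (1888/1814 - 48) + 15 = (1888*(1/1814) - 48) + 15 = (944/907 - 48) + 15 = -42592/907 + 15 = -28987/907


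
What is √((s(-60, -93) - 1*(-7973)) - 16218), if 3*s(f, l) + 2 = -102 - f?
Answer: I*√74337/3 ≈ 90.883*I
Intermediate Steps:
s(f, l) = -104/3 - f/3 (s(f, l) = -⅔ + (-102 - f)/3 = -⅔ + (-34 - f/3) = -104/3 - f/3)
√((s(-60, -93) - 1*(-7973)) - 16218) = √(((-104/3 - ⅓*(-60)) - 1*(-7973)) - 16218) = √(((-104/3 + 20) + 7973) - 16218) = √((-44/3 + 7973) - 16218) = √(23875/3 - 16218) = √(-24779/3) = I*√74337/3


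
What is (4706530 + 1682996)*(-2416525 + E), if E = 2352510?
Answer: -409025506890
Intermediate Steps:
(4706530 + 1682996)*(-2416525 + E) = (4706530 + 1682996)*(-2416525 + 2352510) = 6389526*(-64015) = -409025506890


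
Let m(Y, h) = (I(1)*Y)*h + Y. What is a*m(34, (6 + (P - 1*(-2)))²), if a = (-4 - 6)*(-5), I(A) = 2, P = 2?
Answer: 341700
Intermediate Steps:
a = 50 (a = -10*(-5) = 50)
m(Y, h) = Y + 2*Y*h (m(Y, h) = (2*Y)*h + Y = 2*Y*h + Y = Y + 2*Y*h)
a*m(34, (6 + (P - 1*(-2)))²) = 50*(34*(1 + 2*(6 + (2 - 1*(-2)))²)) = 50*(34*(1 + 2*(6 + (2 + 2))²)) = 50*(34*(1 + 2*(6 + 4)²)) = 50*(34*(1 + 2*10²)) = 50*(34*(1 + 2*100)) = 50*(34*(1 + 200)) = 50*(34*201) = 50*6834 = 341700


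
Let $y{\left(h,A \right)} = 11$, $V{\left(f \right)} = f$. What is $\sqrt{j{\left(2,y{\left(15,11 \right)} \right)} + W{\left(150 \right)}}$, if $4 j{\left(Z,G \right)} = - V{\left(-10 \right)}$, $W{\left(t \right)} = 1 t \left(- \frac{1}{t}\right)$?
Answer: $\frac{\sqrt{6}}{2} \approx 1.2247$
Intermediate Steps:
$W{\left(t \right)} = -1$ ($W{\left(t \right)} = t \left(- \frac{1}{t}\right) = -1$)
$j{\left(Z,G \right)} = \frac{5}{2}$ ($j{\left(Z,G \right)} = \frac{\left(-1\right) \left(-10\right)}{4} = \frac{1}{4} \cdot 10 = \frac{5}{2}$)
$\sqrt{j{\left(2,y{\left(15,11 \right)} \right)} + W{\left(150 \right)}} = \sqrt{\frac{5}{2} - 1} = \sqrt{\frac{3}{2}} = \frac{\sqrt{6}}{2}$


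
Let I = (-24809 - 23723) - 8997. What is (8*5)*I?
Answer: -2301160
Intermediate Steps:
I = -57529 (I = -48532 - 8997 = -57529)
(8*5)*I = (8*5)*(-57529) = 40*(-57529) = -2301160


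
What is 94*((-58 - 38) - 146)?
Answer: -22748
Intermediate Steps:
94*((-58 - 38) - 146) = 94*(-96 - 146) = 94*(-242) = -22748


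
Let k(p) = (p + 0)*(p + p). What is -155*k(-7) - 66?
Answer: -15256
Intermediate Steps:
k(p) = 2*p**2 (k(p) = p*(2*p) = 2*p**2)
-155*k(-7) - 66 = -310*(-7)**2 - 66 = -310*49 - 66 = -155*98 - 66 = -15190 - 66 = -15256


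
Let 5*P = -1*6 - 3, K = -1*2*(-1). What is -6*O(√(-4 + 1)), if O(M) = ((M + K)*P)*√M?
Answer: 54*3^(¼)*√I*(2 + I*√3)/5 ≈ 2.693 + 37.509*I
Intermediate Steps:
K = 2 (K = -2*(-1) = 2)
P = -9/5 (P = (-1*6 - 3)/5 = (-6 - 3)/5 = (⅕)*(-9) = -9/5 ≈ -1.8000)
O(M) = √M*(-18/5 - 9*M/5) (O(M) = ((M + 2)*(-9/5))*√M = ((2 + M)*(-9/5))*√M = (-18/5 - 9*M/5)*√M = √M*(-18/5 - 9*M/5))
-6*O(√(-4 + 1)) = -54*√(√(-4 + 1))*(-2 - √(-4 + 1))/5 = -54*√(√(-3))*(-2 - √(-3))/5 = -54*√(I*√3)*(-2 - I*√3)/5 = -54*3^(¼)*√I*(-2 - I*√3)/5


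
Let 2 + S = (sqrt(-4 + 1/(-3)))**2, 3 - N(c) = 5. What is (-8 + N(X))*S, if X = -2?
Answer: 190/3 ≈ 63.333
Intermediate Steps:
N(c) = -2 (N(c) = 3 - 1*5 = 3 - 5 = -2)
S = -19/3 (S = -2 + (sqrt(-4 + 1/(-3)))**2 = -2 + (sqrt(-4 + 1*(-1/3)))**2 = -2 + (sqrt(-4 - 1/3))**2 = -2 + (sqrt(-13/3))**2 = -2 + (I*sqrt(39)/3)**2 = -2 - 13/3 = -19/3 ≈ -6.3333)
(-8 + N(X))*S = (-8 - 2)*(-19/3) = -10*(-19/3) = 190/3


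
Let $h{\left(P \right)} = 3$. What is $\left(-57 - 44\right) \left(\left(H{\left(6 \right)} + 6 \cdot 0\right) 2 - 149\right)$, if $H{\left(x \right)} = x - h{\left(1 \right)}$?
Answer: $14443$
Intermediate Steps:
$H{\left(x \right)} = -3 + x$ ($H{\left(x \right)} = x - 3 = -3 + x$)
$\left(-57 - 44\right) \left(\left(H{\left(6 \right)} + 6 \cdot 0\right) 2 - 149\right) = \left(-57 - 44\right) \left(\left(\left(-3 + 6\right) + 6 \cdot 0\right) 2 - 149\right) = - 101 \left(\left(3 + 0\right) 2 - 149\right) = - 101 \left(3 \cdot 2 - 149\right) = - 101 \left(6 - 149\right) = \left(-101\right) \left(-143\right) = 14443$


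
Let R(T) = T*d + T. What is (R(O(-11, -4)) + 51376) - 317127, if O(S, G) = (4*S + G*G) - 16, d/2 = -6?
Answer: -265267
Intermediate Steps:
d = -12 (d = 2*(-6) = -12)
O(S, G) = -16 + G² + 4*S (O(S, G) = (4*S + G²) - 16 = (G² + 4*S) - 16 = -16 + G² + 4*S)
R(T) = -11*T (R(T) = T*(-12) + T = -12*T + T = -11*T)
(R(O(-11, -4)) + 51376) - 317127 = (-11*(-16 + (-4)² + 4*(-11)) + 51376) - 317127 = (-11*(-16 + 16 - 44) + 51376) - 317127 = (-11*(-44) + 51376) - 317127 = (484 + 51376) - 317127 = 51860 - 317127 = -265267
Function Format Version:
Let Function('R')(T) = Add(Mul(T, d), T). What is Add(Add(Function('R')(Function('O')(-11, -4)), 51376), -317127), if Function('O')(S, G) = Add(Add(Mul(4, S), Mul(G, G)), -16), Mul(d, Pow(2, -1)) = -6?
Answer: -265267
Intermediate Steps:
d = -12 (d = Mul(2, -6) = -12)
Function('O')(S, G) = Add(-16, Pow(G, 2), Mul(4, S)) (Function('O')(S, G) = Add(Add(Mul(4, S), Pow(G, 2)), -16) = Add(Add(Pow(G, 2), Mul(4, S)), -16) = Add(-16, Pow(G, 2), Mul(4, S)))
Function('R')(T) = Mul(-11, T) (Function('R')(T) = Add(Mul(T, -12), T) = Add(Mul(-12, T), T) = Mul(-11, T))
Add(Add(Function('R')(Function('O')(-11, -4)), 51376), -317127) = Add(Add(Mul(-11, Add(-16, Pow(-4, 2), Mul(4, -11))), 51376), -317127) = Add(Add(Mul(-11, Add(-16, 16, -44)), 51376), -317127) = Add(Add(Mul(-11, -44), 51376), -317127) = Add(Add(484, 51376), -317127) = Add(51860, -317127) = -265267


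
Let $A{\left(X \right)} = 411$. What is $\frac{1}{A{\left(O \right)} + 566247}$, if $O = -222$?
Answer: $\frac{1}{566658} \approx 1.7647 \cdot 10^{-6}$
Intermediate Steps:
$\frac{1}{A{\left(O \right)} + 566247} = \frac{1}{411 + 566247} = \frac{1}{566658}$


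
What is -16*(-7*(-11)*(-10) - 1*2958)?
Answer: 59648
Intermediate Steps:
-16*(-7*(-11)*(-10) - 1*2958) = -16*(77*(-10) - 2958) = -16*(-770 - 2958) = -16*(-3728) = 59648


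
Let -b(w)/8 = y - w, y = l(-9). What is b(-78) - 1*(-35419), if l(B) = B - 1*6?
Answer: 34915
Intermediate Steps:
l(B) = -6 + B (l(B) = B - 6 = -6 + B)
y = -15 (y = -6 - 9 = -15)
b(w) = 120 + 8*w (b(w) = -8*(-15 - w) = 120 + 8*w)
b(-78) - 1*(-35419) = (120 + 8*(-78)) - 1*(-35419) = (120 - 624) + 35419 = -504 + 35419 = 34915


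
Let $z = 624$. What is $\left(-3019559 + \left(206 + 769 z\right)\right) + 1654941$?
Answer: $-884556$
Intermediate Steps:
$\left(-3019559 + \left(206 + 769 z\right)\right) + 1654941 = \left(-3019559 + \left(206 + 769 \cdot 624\right)\right) + 1654941 = \left(-3019559 + \left(206 + 479856\right)\right) + 1654941 = \left(-3019559 + 480062\right) + 1654941 = -2539497 + 1654941 = -884556$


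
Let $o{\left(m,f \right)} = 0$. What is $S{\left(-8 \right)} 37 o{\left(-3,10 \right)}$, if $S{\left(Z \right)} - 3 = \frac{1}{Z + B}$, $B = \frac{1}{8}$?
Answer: $0$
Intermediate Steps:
$B = \frac{1}{8} \approx 0.125$
$S{\left(Z \right)} = 3 + \frac{1}{\frac{1}{8} + Z}$ ($S{\left(Z \right)} = 3 + \frac{1}{Z + \frac{1}{8}} = 3 + \frac{1}{\frac{1}{8} + Z}$)
$S{\left(-8 \right)} 37 o{\left(-3,10 \right)} = \frac{11 + 24 \left(-8\right)}{1 + 8 \left(-8\right)} 37 \cdot 0 = \frac{11 - 192}{1 - 64} \cdot 37 \cdot 0 = \frac{1}{-63} \left(-181\right) 37 \cdot 0 = \left(- \frac{1}{63}\right) \left(-181\right) 37 \cdot 0 = \frac{181}{63} \cdot 37 \cdot 0 = \frac{6697}{63} \cdot 0 = 0$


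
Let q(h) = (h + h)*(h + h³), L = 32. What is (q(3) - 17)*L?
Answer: 5216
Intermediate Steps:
q(h) = 2*h*(h + h³) (q(h) = (2*h)*(h + h³) = 2*h*(h + h³))
(q(3) - 17)*L = (2*3²*(1 + 3²) - 17)*32 = (2*9*(1 + 9) - 17)*32 = (2*9*10 - 17)*32 = (180 - 17)*32 = 163*32 = 5216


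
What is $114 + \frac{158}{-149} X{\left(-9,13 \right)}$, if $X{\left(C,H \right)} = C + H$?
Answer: $\frac{16354}{149} \approx 109.76$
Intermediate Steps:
$114 + \frac{158}{-149} X{\left(-9,13 \right)} = 114 + \frac{158}{-149} \left(-9 + 13\right) = 114 + 158 \left(- \frac{1}{149}\right) 4 = 114 - \frac{632}{149} = \frac{16354}{149}$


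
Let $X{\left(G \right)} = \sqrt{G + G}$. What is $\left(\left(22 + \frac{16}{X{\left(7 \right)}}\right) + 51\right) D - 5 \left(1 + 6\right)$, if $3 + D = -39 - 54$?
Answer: $-7043 - \frac{768 \sqrt{14}}{7} \approx -7453.5$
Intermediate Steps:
$X{\left(G \right)} = \sqrt{2} \sqrt{G}$ ($X{\left(G \right)} = \sqrt{2 G} = \sqrt{2} \sqrt{G}$)
$D = -96$ ($D = -3 - 93 = -96$)
$\left(\left(22 + \frac{16}{X{\left(7 \right)}}\right) + 51\right) D - 5 \left(1 + 6\right) = \left(\left(22 + \frac{16}{\sqrt{2} \sqrt{7}}\right) + 51\right) \left(-96\right) - 5 \left(1 + 6\right) = \left(\left(22 + \frac{16}{\sqrt{14}}\right) + 51\right) \left(-96\right) - 35 = \left(\left(22 + 16 \frac{\sqrt{14}}{14}\right) + 51\right) \left(-96\right) - 35 = \left(\left(22 + \frac{8 \sqrt{14}}{7}\right) + 51\right) \left(-96\right) - 35 = \left(73 + \frac{8 \sqrt{14}}{7}\right) \left(-96\right) - 35 = \left(-7008 - \frac{768 \sqrt{14}}{7}\right) - 35 = -7043 - \frac{768 \sqrt{14}}{7}$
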